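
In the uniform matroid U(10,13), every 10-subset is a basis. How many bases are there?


Bases of U(10,13) are all 10-element subsets of the 13-element ground set.
Number of bases = C(13,10).
C(13,10) = 13! / (10! * 3!) = 286.

286


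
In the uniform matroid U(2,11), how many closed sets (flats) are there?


Flats of U(2,11): every subset of size < 2 is a flat, plus E itself.
Count = (11 choose 0) + (11 choose 1) + 1
     = 1 + 11 + 1
     = 13.

13


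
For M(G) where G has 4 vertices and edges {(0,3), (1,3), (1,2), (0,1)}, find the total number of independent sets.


An independent set in a graphic matroid is an acyclic edge subset.
G has 4 vertices and 4 edges.
Enumerate all 2^4 = 16 subsets, checking for acyclicity.
Total independent sets = 14.

14


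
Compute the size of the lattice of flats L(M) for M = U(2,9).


Flats of U(2,9): every subset of size < 2 is a flat, plus E itself.
Count = C(9,0) + C(9,1) + 1
     = 1 + 9 + 1
     = 11.

11


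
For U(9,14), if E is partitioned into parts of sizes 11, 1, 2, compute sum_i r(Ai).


r(Ai) = min(|Ai|, 9) for each part.
Sum = min(11,9) + min(1,9) + min(2,9)
    = 9 + 1 + 2
    = 12.

12


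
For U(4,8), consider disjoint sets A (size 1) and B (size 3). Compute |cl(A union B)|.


|A union B| = 1 + 3 = 4 (disjoint).
In U(4,8), cl(S) = S if |S| < 4, else cl(S) = E.
Since 4 >= 4, cl(A union B) = E.
|cl(A union B)| = 8.

8


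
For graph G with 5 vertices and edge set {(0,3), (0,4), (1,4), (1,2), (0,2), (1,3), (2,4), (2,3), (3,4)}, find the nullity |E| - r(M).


Cycle rank (nullity) = |E| - r(M) = |E| - (|V| - c).
|E| = 9, |V| = 5, c = 1.
Nullity = 9 - (5 - 1) = 9 - 4 = 5.

5


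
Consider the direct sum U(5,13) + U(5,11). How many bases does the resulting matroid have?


Bases of a direct sum M1 + M2: |B| = |B(M1)| * |B(M2)|.
|B(U(5,13))| = C(13,5) = 1287.
|B(U(5,11))| = C(11,5) = 462.
Total bases = 1287 * 462 = 594594.

594594


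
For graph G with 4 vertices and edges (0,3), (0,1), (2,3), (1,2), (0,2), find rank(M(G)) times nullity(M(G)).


r(M) = |V| - c = 4 - 1 = 3.
nullity = |E| - r(M) = 5 - 3 = 2.
Product = 3 * 2 = 6.

6


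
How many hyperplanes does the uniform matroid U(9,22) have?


Hyperplanes of U(9,22) are flats of rank 8.
In a uniform matroid, these are exactly the (8)-element subsets.
Count = C(22,8) = 22! / (8! * 14!) = 319770.

319770


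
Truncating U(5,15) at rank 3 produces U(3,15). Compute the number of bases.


Truncating U(5,15) to rank 3 gives U(3,15).
Bases of U(3,15) are all 3-element subsets of 15 elements.
Number of bases = (15 choose 3) = 455.

455


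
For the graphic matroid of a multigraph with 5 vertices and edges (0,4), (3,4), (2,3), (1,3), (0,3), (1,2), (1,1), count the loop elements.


In a graphic matroid, a loop is a self-loop edge (u,u) with rank 0.
Examining all 7 edges for self-loops...
Self-loops found: (1,1)
Number of loops = 1.

1


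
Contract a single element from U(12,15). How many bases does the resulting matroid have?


Contracting e from U(12,15) gives U(11,14).
Bases of U(11,14) = C(14,11) = 14! / (11! * 3!) = 364.

364


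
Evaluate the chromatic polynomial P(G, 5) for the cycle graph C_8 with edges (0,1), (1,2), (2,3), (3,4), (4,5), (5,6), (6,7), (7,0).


P(C_8, k) = (k-1)^8 + (-1)^8*(k-1).
P(5) = (4)^8 + 4
= 65536 + 4 = 65540.

65540


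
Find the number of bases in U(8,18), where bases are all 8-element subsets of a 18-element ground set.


Bases of U(8,18) are all 8-element subsets of the 18-element ground set.
Number of bases = C(18,8).
(18 choose 8) = 43758.

43758


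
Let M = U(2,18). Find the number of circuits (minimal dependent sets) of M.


In U(2,18), circuits are the (3)-element subsets.
Any set of 3 elements is dependent, and removing any one element gives
an independent set of size 2, so it is a minimal dependent set.
Number of circuits = C(18,3) = (18 * 17 * 16) / (1 * 2 * 3) = 816.

816


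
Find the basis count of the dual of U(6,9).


The dual of U(r,n) is U(n-r, n) = U(3,9).
Bases of U(3,9) are all (3)-element subsets.
|B(M*)| = C(9,3) = 9! / (3! * 6!) = 84.

84


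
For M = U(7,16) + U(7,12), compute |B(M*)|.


(M1+M2)* = M1* + M2*.
M1* = U(9,16), bases: C(16,9) = 11440.
M2* = U(5,12), bases: C(12,5) = 792.
|B(M*)| = 11440 * 792 = 9060480.

9060480


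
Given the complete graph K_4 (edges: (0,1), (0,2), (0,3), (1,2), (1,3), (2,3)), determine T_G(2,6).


T(K_4; x,y) = x^3 + 3x^2 + 4xy + 2x + y^3 + 3y^2 + 2y.
Substituting x=2, y=6:
= 8 + 12 + 48 + 4 + 216 + 108 + 12
= 408.

408


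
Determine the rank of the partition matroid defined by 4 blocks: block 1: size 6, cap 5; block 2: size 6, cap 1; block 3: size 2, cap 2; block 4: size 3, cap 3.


Rank of a partition matroid = sum of min(|Si|, ci) for each block.
= min(6,5) + min(6,1) + min(2,2) + min(3,3)
= 5 + 1 + 2 + 3
= 11.

11


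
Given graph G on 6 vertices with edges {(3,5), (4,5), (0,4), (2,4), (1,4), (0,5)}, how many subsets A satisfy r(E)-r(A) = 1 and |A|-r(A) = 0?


R(x,y) = sum over A in 2^E of x^(r(E)-r(A)) * y^(|A|-r(A)).
G has 6 vertices, 6 edges. r(E) = 5.
Enumerate all 2^6 = 64 subsets.
Count subsets with r(E)-r(A)=1 and |A|-r(A)=0: 12.

12


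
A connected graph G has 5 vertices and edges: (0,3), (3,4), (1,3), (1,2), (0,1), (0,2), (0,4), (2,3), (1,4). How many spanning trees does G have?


By Kirchhoff's matrix tree theorem, the number of spanning trees equals
the determinant of any cofactor of the Laplacian matrix L.
G has 5 vertices and 9 edges.
Computing the (4 x 4) cofactor determinant gives 75.

75


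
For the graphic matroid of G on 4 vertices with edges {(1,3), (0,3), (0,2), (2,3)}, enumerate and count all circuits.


A circuit in a graphic matroid = edge set of a simple cycle.
G has 4 vertices and 4 edges.
Enumerating all minimal edge subsets forming cycles...
Total circuits found: 1.

1


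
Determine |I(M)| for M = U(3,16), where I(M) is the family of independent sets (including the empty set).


Independent sets of U(3,16) are all subsets of size <= 3.
Count = C(16,0) + C(16,1) + C(16,2) + C(16,3)
     = 1 + 16 + 120 + 560
     = 697.

697


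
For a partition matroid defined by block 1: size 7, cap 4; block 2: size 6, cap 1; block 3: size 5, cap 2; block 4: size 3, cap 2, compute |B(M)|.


A basis picks exactly ci elements from block i.
Number of bases = product of C(|Si|, ci).
= C(7,4) * C(6,1) * C(5,2) * C(3,2)
= 35 * 6 * 10 * 3
= 6300.

6300


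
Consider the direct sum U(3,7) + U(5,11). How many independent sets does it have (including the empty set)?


For a direct sum, |I(M1+M2)| = |I(M1)| * |I(M2)|.
|I(U(3,7))| = sum C(7,k) for k=0..3 = 64.
|I(U(5,11))| = sum C(11,k) for k=0..5 = 1024.
Total = 64 * 1024 = 65536.

65536


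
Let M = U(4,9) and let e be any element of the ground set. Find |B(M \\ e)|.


Deleting e from U(4,9) gives U(4,8) since n > r.
Bases of U(4,8) = C(8,4) = 8! / (4! * 4!) = 70.

70


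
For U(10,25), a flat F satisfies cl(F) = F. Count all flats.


Flats of U(10,25): every subset of size < 10 is a flat, plus E itself.
Count = C(25,0) + C(25,1) + C(25,2) + C(25,3) + C(25,4) + C(25,5) + C(25,6) + C(25,7) + C(25,8) + C(25,9) + 1
     = 1 + 25 + 300 + 2300 + 12650 + 53130 + 177100 + 480700 + 1081575 + 2042975 + 1
     = 3850757.

3850757


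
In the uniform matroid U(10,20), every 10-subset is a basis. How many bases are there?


Bases of U(10,20) are all 10-element subsets of the 20-element ground set.
Number of bases = C(20,10).
C(20,10) = 184756.

184756


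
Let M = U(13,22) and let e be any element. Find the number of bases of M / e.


Contracting e from U(13,22) gives U(12,21).
Bases of U(12,21) = C(21,12) = 21! / (12! * 9!) = 293930.

293930


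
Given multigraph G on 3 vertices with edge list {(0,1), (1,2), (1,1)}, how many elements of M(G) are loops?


In a graphic matroid, a loop is a self-loop edge (u,u) with rank 0.
Examining all 3 edges for self-loops...
Self-loops found: (1,1)
Number of loops = 1.

1


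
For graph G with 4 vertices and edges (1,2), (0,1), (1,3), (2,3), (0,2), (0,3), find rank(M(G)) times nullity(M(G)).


r(M) = |V| - c = 4 - 1 = 3.
nullity = |E| - r(M) = 6 - 3 = 3.
Product = 3 * 3 = 9.

9


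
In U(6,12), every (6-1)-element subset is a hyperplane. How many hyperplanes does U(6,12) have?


Hyperplanes of U(6,12) are flats of rank 5.
In a uniform matroid, these are exactly the (5)-element subsets.
Count = C(12,5) = 792.

792


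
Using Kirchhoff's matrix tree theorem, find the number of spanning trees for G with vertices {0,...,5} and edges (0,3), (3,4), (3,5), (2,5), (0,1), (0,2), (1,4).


By Kirchhoff's matrix tree theorem, the number of spanning trees equals
the determinant of any cofactor of the Laplacian matrix L.
G has 6 vertices and 7 edges.
Computing the (5 x 5) cofactor determinant gives 15.

15


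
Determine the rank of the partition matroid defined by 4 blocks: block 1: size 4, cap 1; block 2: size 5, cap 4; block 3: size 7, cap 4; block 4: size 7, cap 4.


Rank of a partition matroid = sum of min(|Si|, ci) for each block.
= min(4,1) + min(5,4) + min(7,4) + min(7,4)
= 1 + 4 + 4 + 4
= 13.

13


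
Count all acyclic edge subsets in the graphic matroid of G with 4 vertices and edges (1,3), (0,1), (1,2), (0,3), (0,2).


An independent set in a graphic matroid is an acyclic edge subset.
G has 4 vertices and 5 edges.
Enumerate all 2^5 = 32 subsets, checking for acyclicity.
Total independent sets = 24.

24


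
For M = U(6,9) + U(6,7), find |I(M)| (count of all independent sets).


For a direct sum, |I(M1+M2)| = |I(M1)| * |I(M2)|.
|I(U(6,9))| = sum C(9,k) for k=0..6 = 466.
|I(U(6,7))| = sum C(7,k) for k=0..6 = 127.
Total = 466 * 127 = 59182.

59182


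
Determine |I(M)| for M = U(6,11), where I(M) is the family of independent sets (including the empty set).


Independent sets of U(6,11) are all subsets of size <= 6.
Count = (11 choose 0) + (11 choose 1) + (11 choose 2) + (11 choose 3) + (11 choose 4) + (11 choose 5) + (11 choose 6)
     = 1 + 11 + 55 + 165 + 330 + 462 + 462
     = 1486.

1486


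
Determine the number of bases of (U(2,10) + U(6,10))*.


(M1+M2)* = M1* + M2*.
M1* = U(8,10), bases: C(10,8) = 45.
M2* = U(4,10), bases: C(10,4) = 210.
|B(M*)| = 45 * 210 = 9450.

9450


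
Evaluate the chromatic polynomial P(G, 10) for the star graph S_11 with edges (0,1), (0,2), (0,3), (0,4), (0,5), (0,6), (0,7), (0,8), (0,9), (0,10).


P(tree, k) = k * (k-1)^(10) for any tree on 11 vertices.
P(10) = 10 * 9^10 = 10 * 3486784401 = 34867844010.

34867844010


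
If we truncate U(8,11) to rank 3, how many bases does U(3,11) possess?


Truncating U(8,11) to rank 3 gives U(3,11).
Bases of U(3,11) are all 3-element subsets of 11 elements.
Number of bases = C(11,3) = 11! / (3! * 8!) = 165.

165


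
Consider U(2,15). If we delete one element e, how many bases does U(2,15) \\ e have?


Deleting e from U(2,15) gives U(2,14) since n > r.
Bases of U(2,14) = C(14,2) = (14 * 13) / (1 * 2) = 91.

91


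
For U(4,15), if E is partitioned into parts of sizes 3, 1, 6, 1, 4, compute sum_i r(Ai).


r(Ai) = min(|Ai|, 4) for each part.
Sum = min(3,4) + min(1,4) + min(6,4) + min(1,4) + min(4,4)
    = 3 + 1 + 4 + 1 + 4
    = 13.

13


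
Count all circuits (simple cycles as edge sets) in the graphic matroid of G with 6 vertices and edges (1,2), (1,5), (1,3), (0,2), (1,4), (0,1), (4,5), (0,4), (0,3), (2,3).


A circuit in a graphic matroid = edge set of a simple cycle.
G has 6 vertices and 10 edges.
Enumerating all minimal edge subsets forming cycles...
Total circuits found: 18.

18


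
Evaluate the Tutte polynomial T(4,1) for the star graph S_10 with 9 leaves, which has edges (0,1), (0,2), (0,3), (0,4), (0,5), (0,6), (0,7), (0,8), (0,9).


A star on 10 vertices is a tree with 9 edges.
T(x,y) = x^(9) for any tree.
T(4,1) = 4^9 = 262144.

262144


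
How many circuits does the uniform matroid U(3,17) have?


In U(3,17), circuits are the (4)-element subsets.
Any set of 4 elements is dependent, and removing any one element gives
an independent set of size 3, so it is a minimal dependent set.
Number of circuits = C(17,4) = 17! / (4! * 13!) = 2380.

2380


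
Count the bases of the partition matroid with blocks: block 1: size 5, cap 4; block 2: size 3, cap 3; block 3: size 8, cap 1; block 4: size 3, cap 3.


A basis picks exactly ci elements from block i.
Number of bases = product of C(|Si|, ci).
= C(5,4) * C(3,3) * C(8,1) * C(3,3)
= 5 * 1 * 8 * 1
= 40.

40


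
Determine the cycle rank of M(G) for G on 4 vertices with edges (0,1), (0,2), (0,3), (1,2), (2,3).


Cycle rank (nullity) = |E| - r(M) = |E| - (|V| - c).
|E| = 5, |V| = 4, c = 1.
Nullity = 5 - (4 - 1) = 5 - 3 = 2.

2


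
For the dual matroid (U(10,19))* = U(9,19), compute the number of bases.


The dual of U(r,n) is U(n-r, n) = U(9,19).
Bases of U(9,19) are all (9)-element subsets.
|B(M*)| = (19 choose 9) = 92378.

92378


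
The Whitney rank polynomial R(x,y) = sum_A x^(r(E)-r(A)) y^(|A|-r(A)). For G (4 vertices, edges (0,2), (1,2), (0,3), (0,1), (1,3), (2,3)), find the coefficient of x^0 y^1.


R(x,y) = sum over A in 2^E of x^(r(E)-r(A)) * y^(|A|-r(A)).
G has 4 vertices, 6 edges. r(E) = 3.
Enumerate all 2^6 = 64 subsets.
Count subsets with r(E)-r(A)=0 and |A|-r(A)=1: 15.

15


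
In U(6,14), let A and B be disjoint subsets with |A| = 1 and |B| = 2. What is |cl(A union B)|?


|A union B| = 1 + 2 = 3 (disjoint).
In U(6,14), cl(S) = S if |S| < 6, else cl(S) = E.
Since 3 < 6, cl(A union B) = A union B.
|cl(A union B)| = 3.

3


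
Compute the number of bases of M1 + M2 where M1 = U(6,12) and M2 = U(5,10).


Bases of a direct sum M1 + M2: |B| = |B(M1)| * |B(M2)|.
|B(U(6,12))| = C(12,6) = 924.
|B(U(5,10))| = C(10,5) = 252.
Total bases = 924 * 252 = 232848.

232848


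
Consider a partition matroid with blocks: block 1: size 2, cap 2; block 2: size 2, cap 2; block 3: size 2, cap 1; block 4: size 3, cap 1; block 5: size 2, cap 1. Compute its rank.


Rank of a partition matroid = sum of min(|Si|, ci) for each block.
= min(2,2) + min(2,2) + min(2,1) + min(3,1) + min(2,1)
= 2 + 2 + 1 + 1 + 1
= 7.

7


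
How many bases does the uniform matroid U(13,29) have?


Bases of U(13,29) are all 13-element subsets of the 29-element ground set.
Number of bases = C(29,13).
(29 choose 13) = 67863915.

67863915


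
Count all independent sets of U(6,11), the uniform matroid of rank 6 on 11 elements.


Independent sets of U(6,11) are all subsets of size <= 6.
Count = C(11,0) + C(11,1) + C(11,2) + C(11,3) + C(11,4) + C(11,5) + C(11,6)
     = 1 + 11 + 55 + 165 + 330 + 462 + 462
     = 1486.

1486


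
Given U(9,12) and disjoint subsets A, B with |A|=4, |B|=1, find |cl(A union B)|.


|A union B| = 4 + 1 = 5 (disjoint).
In U(9,12), cl(S) = S if |S| < 9, else cl(S) = E.
Since 5 < 9, cl(A union B) = A union B.
|cl(A union B)| = 5.

5


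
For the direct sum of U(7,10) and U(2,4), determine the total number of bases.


Bases of a direct sum M1 + M2: |B| = |B(M1)| * |B(M2)|.
|B(U(7,10))| = C(10,7) = 120.
|B(U(2,4))| = C(4,2) = 6.
Total bases = 120 * 6 = 720.

720


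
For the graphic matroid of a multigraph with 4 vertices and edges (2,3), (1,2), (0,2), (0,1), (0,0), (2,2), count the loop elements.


In a graphic matroid, a loop is a self-loop edge (u,u) with rank 0.
Examining all 6 edges for self-loops...
Self-loops found: (0,0), (2,2)
Number of loops = 2.

2


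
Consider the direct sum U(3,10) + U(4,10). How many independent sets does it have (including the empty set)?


For a direct sum, |I(M1+M2)| = |I(M1)| * |I(M2)|.
|I(U(3,10))| = sum C(10,k) for k=0..3 = 176.
|I(U(4,10))| = sum C(10,k) for k=0..4 = 386.
Total = 176 * 386 = 67936.

67936


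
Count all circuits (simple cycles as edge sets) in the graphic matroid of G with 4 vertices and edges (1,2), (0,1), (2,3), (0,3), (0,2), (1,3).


A circuit in a graphic matroid = edge set of a simple cycle.
G has 4 vertices and 6 edges.
Enumerating all minimal edge subsets forming cycles...
Total circuits found: 7.

7


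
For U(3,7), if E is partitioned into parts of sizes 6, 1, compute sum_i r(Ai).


r(Ai) = min(|Ai|, 3) for each part.
Sum = min(6,3) + min(1,3)
    = 3 + 1
    = 4.

4


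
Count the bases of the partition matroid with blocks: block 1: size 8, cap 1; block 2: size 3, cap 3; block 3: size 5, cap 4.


A basis picks exactly ci elements from block i.
Number of bases = product of C(|Si|, ci).
= C(8,1) * C(3,3) * C(5,4)
= 8 * 1 * 5
= 40.

40


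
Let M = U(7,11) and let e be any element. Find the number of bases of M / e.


Contracting e from U(7,11) gives U(6,10).
Bases of U(6,10) = (10 choose 6) = 210.

210


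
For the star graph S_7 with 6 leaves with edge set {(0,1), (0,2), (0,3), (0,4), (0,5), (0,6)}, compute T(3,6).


A star on 7 vertices is a tree with 6 edges.
T(x,y) = x^(6) for any tree.
T(3,6) = 3^6 = 729.

729


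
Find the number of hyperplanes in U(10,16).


Hyperplanes of U(10,16) are flats of rank 9.
In a uniform matroid, these are exactly the (9)-element subsets.
Count = C(16,9) = 11440.

11440


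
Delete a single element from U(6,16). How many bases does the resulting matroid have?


Deleting e from U(6,16) gives U(6,15) since n > r.
Bases of U(6,15) = C(15,6) = 5005.

5005


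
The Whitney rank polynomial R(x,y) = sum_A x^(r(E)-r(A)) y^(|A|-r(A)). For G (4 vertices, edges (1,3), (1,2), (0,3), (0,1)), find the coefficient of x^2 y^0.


R(x,y) = sum over A in 2^E of x^(r(E)-r(A)) * y^(|A|-r(A)).
G has 4 vertices, 4 edges. r(E) = 3.
Enumerate all 2^4 = 16 subsets.
Count subsets with r(E)-r(A)=2 and |A|-r(A)=0: 4.

4


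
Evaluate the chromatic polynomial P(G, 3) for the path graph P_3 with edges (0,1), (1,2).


P(P_3, k) = k * (k-1)^(2).
P(3) = 3 * 2^2 = 3 * 4 = 12.

12


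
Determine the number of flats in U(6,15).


Flats of U(6,15): every subset of size < 6 is a flat, plus E itself.
Count = C(15,0) + C(15,1) + C(15,2) + C(15,3) + C(15,4) + C(15,5) + 1
     = 1 + 15 + 105 + 455 + 1365 + 3003 + 1
     = 4945.

4945


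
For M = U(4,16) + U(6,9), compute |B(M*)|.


(M1+M2)* = M1* + M2*.
M1* = U(12,16), bases: C(16,12) = 1820.
M2* = U(3,9), bases: C(9,3) = 84.
|B(M*)| = 1820 * 84 = 152880.

152880


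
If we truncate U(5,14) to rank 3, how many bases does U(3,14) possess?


Truncating U(5,14) to rank 3 gives U(3,14).
Bases of U(3,14) are all 3-element subsets of 14 elements.
Number of bases = C(14,3) = 14! / (3! * 11!) = 364.

364


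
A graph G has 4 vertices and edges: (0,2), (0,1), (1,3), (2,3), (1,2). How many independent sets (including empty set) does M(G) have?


An independent set in a graphic matroid is an acyclic edge subset.
G has 4 vertices and 5 edges.
Enumerate all 2^5 = 32 subsets, checking for acyclicity.
Total independent sets = 24.

24


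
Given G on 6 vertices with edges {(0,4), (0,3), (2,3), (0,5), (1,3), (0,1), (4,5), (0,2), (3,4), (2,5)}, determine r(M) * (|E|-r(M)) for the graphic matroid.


r(M) = |V| - c = 6 - 1 = 5.
nullity = |E| - r(M) = 10 - 5 = 5.
Product = 5 * 5 = 25.

25


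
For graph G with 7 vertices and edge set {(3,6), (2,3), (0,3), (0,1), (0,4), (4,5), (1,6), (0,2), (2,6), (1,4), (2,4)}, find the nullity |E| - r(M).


Cycle rank (nullity) = |E| - r(M) = |E| - (|V| - c).
|E| = 11, |V| = 7, c = 1.
Nullity = 11 - (7 - 1) = 11 - 6 = 5.

5


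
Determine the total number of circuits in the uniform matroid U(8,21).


In U(8,21), circuits are the (9)-element subsets.
Any set of 9 elements is dependent, and removing any one element gives
an independent set of size 8, so it is a minimal dependent set.
Number of circuits = C(21,9) = 293930.

293930


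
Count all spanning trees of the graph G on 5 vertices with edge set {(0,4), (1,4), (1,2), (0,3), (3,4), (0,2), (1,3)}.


By Kirchhoff's matrix tree theorem, the number of spanning trees equals
the determinant of any cofactor of the Laplacian matrix L.
G has 5 vertices and 7 edges.
Computing the (4 x 4) cofactor determinant gives 24.

24


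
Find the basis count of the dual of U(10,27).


The dual of U(r,n) is U(n-r, n) = U(17,27).
Bases of U(17,27) are all (17)-element subsets.
|B(M*)| = C(27,17) = 27! / (17! * 10!) = 8436285.

8436285


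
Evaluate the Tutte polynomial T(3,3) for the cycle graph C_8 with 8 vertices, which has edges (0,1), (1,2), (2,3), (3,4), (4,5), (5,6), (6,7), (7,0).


T(C_8; x,y) = x + x^2 + ... + x^(7) + y.
T(3,3) = 3^1 + 3^2 + 3^3 + 3^4 + 3^5 + 3^6 + 3^7 + 3
= 3 + 9 + 27 + 81 + 243 + 729 + 2187 + 3
= 3282.

3282


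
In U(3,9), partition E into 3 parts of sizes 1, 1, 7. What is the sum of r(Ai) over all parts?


r(Ai) = min(|Ai|, 3) for each part.
Sum = min(1,3) + min(1,3) + min(7,3)
    = 1 + 1 + 3
    = 5.

5


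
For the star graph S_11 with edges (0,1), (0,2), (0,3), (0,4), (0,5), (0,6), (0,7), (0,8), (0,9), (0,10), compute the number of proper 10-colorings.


P(tree, k) = k * (k-1)^(10) for any tree on 11 vertices.
P(10) = 10 * 9^10 = 10 * 3486784401 = 34867844010.

34867844010


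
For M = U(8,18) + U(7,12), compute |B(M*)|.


(M1+M2)* = M1* + M2*.
M1* = U(10,18), bases: C(18,10) = 43758.
M2* = U(5,12), bases: C(12,5) = 792.
|B(M*)| = 43758 * 792 = 34656336.

34656336


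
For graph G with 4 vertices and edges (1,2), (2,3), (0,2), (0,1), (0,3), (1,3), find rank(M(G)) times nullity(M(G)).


r(M) = |V| - c = 4 - 1 = 3.
nullity = |E| - r(M) = 6 - 3 = 3.
Product = 3 * 3 = 9.

9


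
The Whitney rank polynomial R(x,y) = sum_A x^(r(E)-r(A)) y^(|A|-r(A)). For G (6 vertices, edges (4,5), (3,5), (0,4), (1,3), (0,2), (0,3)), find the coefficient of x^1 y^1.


R(x,y) = sum over A in 2^E of x^(r(E)-r(A)) * y^(|A|-r(A)).
G has 6 vertices, 6 edges. r(E) = 5.
Enumerate all 2^6 = 64 subsets.
Count subsets with r(E)-r(A)=1 and |A|-r(A)=1: 2.

2


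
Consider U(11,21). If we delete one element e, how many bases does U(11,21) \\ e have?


Deleting e from U(11,21) gives U(11,20) since n > r.
Bases of U(11,20) = C(20,11) = 167960.

167960


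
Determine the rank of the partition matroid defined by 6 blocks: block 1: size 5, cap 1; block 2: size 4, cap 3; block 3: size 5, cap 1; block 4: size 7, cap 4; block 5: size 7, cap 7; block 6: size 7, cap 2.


Rank of a partition matroid = sum of min(|Si|, ci) for each block.
= min(5,1) + min(4,3) + min(5,1) + min(7,4) + min(7,7) + min(7,2)
= 1 + 3 + 1 + 4 + 7 + 2
= 18.

18


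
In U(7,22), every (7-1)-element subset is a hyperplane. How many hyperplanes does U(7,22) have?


Hyperplanes of U(7,22) are flats of rank 6.
In a uniform matroid, these are exactly the (6)-element subsets.
Count = (22 choose 6) = 74613.

74613


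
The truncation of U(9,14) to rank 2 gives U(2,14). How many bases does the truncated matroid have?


Truncating U(9,14) to rank 2 gives U(2,14).
Bases of U(2,14) are all 2-element subsets of 14 elements.
Number of bases = C(14,2) = 14! / (2! * 12!) = 91.

91


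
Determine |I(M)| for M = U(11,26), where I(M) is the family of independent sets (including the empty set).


Independent sets of U(11,26) are all subsets of size <= 11.
Count = C(26,0) + C(26,1) + C(26,2) + C(26,3) + C(26,4) + C(26,5) + C(26,6) + C(26,7) + C(26,8) + C(26,9) + C(26,10) + C(26,11)
     = 1 + 26 + 325 + 2600 + 14950 + 65780 + 230230 + 657800 + 1562275 + 3124550 + 5311735 + 7726160
     = 18696432.

18696432


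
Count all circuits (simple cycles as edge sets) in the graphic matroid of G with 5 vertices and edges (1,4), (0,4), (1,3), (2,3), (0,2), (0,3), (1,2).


A circuit in a graphic matroid = edge set of a simple cycle.
G has 5 vertices and 7 edges.
Enumerating all minimal edge subsets forming cycles...
Total circuits found: 7.

7


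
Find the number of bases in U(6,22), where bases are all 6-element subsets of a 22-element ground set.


Bases of U(6,22) are all 6-element subsets of the 22-element ground set.
Number of bases = C(22,6).
C(22,6) = 74613.

74613


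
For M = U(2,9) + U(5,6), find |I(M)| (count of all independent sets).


For a direct sum, |I(M1+M2)| = |I(M1)| * |I(M2)|.
|I(U(2,9))| = sum C(9,k) for k=0..2 = 46.
|I(U(5,6))| = sum C(6,k) for k=0..5 = 63.
Total = 46 * 63 = 2898.

2898


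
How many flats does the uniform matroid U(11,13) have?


Flats of U(11,13): every subset of size < 11 is a flat, plus E itself.
Count = (13 choose 0) + (13 choose 1) + (13 choose 2) + (13 choose 3) + (13 choose 4) + (13 choose 5) + (13 choose 6) + (13 choose 7) + (13 choose 8) + (13 choose 9) + (13 choose 10) + 1
     = 1 + 13 + 78 + 286 + 715 + 1287 + 1716 + 1716 + 1287 + 715 + 286 + 1
     = 8101.

8101


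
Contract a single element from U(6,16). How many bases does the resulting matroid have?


Contracting e from U(6,16) gives U(5,15).
Bases of U(5,15) = (15 choose 5) = 3003.

3003


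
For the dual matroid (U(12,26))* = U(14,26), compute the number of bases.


The dual of U(r,n) is U(n-r, n) = U(14,26).
Bases of U(14,26) are all (14)-element subsets.
|B(M*)| = C(26,14) = 26! / (14! * 12!) = 9657700.

9657700


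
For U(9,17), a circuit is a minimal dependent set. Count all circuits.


In U(9,17), circuits are the (10)-element subsets.
Any set of 10 elements is dependent, and removing any one element gives
an independent set of size 9, so it is a minimal dependent set.
Number of circuits = C(17,10) = 17! / (10! * 7!) = 19448.

19448


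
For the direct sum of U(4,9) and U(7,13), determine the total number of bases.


Bases of a direct sum M1 + M2: |B| = |B(M1)| * |B(M2)|.
|B(U(4,9))| = C(9,4) = 126.
|B(U(7,13))| = C(13,7) = 1716.
Total bases = 126 * 1716 = 216216.

216216


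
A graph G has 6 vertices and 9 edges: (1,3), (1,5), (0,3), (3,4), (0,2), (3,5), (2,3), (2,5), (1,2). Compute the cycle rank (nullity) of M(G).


Cycle rank (nullity) = |E| - r(M) = |E| - (|V| - c).
|E| = 9, |V| = 6, c = 1.
Nullity = 9 - (6 - 1) = 9 - 5 = 4.

4


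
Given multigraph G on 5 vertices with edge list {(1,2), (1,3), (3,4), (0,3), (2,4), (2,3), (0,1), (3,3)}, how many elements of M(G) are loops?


In a graphic matroid, a loop is a self-loop edge (u,u) with rank 0.
Examining all 8 edges for self-loops...
Self-loops found: (3,3)
Number of loops = 1.

1


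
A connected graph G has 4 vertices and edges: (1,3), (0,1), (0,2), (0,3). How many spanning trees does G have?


By Kirchhoff's matrix tree theorem, the number of spanning trees equals
the determinant of any cofactor of the Laplacian matrix L.
G has 4 vertices and 4 edges.
Computing the (3 x 3) cofactor determinant gives 3.

3


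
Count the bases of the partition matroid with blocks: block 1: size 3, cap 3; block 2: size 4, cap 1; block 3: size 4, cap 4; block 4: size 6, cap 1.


A basis picks exactly ci elements from block i.
Number of bases = product of C(|Si|, ci).
= C(3,3) * C(4,1) * C(4,4) * C(6,1)
= 1 * 4 * 1 * 6
= 24.

24


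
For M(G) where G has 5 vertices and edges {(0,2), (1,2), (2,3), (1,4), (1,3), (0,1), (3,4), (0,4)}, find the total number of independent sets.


An independent set in a graphic matroid is an acyclic edge subset.
G has 5 vertices and 8 edges.
Enumerate all 2^8 = 256 subsets, checking for acyclicity.
Total independent sets = 134.

134


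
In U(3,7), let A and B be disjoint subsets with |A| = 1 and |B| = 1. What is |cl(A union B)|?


|A union B| = 1 + 1 = 2 (disjoint).
In U(3,7), cl(S) = S if |S| < 3, else cl(S) = E.
Since 2 < 3, cl(A union B) = A union B.
|cl(A union B)| = 2.

2


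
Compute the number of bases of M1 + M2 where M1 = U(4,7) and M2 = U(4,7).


Bases of a direct sum M1 + M2: |B| = |B(M1)| * |B(M2)|.
|B(U(4,7))| = C(7,4) = 35.
|B(U(4,7))| = C(7,4) = 35.
Total bases = 35 * 35 = 1225.

1225


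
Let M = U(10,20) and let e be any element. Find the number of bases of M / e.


Contracting e from U(10,20) gives U(9,19).
Bases of U(9,19) = (19 choose 9) = 92378.

92378


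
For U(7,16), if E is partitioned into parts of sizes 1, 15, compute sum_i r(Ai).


r(Ai) = min(|Ai|, 7) for each part.
Sum = min(1,7) + min(15,7)
    = 1 + 7
    = 8.

8


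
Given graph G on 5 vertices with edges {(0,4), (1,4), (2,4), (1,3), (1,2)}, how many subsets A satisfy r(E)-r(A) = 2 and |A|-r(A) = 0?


R(x,y) = sum over A in 2^E of x^(r(E)-r(A)) * y^(|A|-r(A)).
G has 5 vertices, 5 edges. r(E) = 4.
Enumerate all 2^5 = 32 subsets.
Count subsets with r(E)-r(A)=2 and |A|-r(A)=0: 10.

10


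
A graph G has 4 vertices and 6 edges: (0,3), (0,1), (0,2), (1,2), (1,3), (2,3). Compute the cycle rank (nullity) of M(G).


Cycle rank (nullity) = |E| - r(M) = |E| - (|V| - c).
|E| = 6, |V| = 4, c = 1.
Nullity = 6 - (4 - 1) = 6 - 3 = 3.

3


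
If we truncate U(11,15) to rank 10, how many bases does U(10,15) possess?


Truncating U(11,15) to rank 10 gives U(10,15).
Bases of U(10,15) are all 10-element subsets of 15 elements.
Number of bases = C(15,10) = 3003.

3003


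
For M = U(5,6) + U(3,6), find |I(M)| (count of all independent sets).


For a direct sum, |I(M1+M2)| = |I(M1)| * |I(M2)|.
|I(U(5,6))| = sum C(6,k) for k=0..5 = 63.
|I(U(3,6))| = sum C(6,k) for k=0..3 = 42.
Total = 63 * 42 = 2646.

2646


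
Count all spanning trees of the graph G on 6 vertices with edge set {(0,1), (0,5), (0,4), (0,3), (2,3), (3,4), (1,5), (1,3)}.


By Kirchhoff's matrix tree theorem, the number of spanning trees equals
the determinant of any cofactor of the Laplacian matrix L.
G has 6 vertices and 8 edges.
Computing the (5 x 5) cofactor determinant gives 21.

21


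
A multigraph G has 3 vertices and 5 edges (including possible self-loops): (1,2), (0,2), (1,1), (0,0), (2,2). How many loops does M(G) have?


In a graphic matroid, a loop is a self-loop edge (u,u) with rank 0.
Examining all 5 edges for self-loops...
Self-loops found: (1,1), (0,0), (2,2)
Number of loops = 3.

3


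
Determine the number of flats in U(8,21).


Flats of U(8,21): every subset of size < 8 is a flat, plus E itself.
Count = C(21,0) + C(21,1) + C(21,2) + C(21,3) + C(21,4) + C(21,5) + C(21,6) + C(21,7) + 1
     = 1 + 21 + 210 + 1330 + 5985 + 20349 + 54264 + 116280 + 1
     = 198441.

198441


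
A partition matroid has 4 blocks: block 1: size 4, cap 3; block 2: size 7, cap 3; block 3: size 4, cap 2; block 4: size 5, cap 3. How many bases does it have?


A basis picks exactly ci elements from block i.
Number of bases = product of C(|Si|, ci).
= C(4,3) * C(7,3) * C(4,2) * C(5,3)
= 4 * 35 * 6 * 10
= 8400.

8400


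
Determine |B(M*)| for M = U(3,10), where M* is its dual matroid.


The dual of U(r,n) is U(n-r, n) = U(7,10).
Bases of U(7,10) are all (7)-element subsets.
|B(M*)| = (10 choose 7) = 120.

120


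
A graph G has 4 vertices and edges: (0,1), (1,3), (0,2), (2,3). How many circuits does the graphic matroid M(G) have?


A circuit in a graphic matroid = edge set of a simple cycle.
G has 4 vertices and 4 edges.
Enumerating all minimal edge subsets forming cycles...
Total circuits found: 1.

1


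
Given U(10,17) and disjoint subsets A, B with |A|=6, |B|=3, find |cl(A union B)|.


|A union B| = 6 + 3 = 9 (disjoint).
In U(10,17), cl(S) = S if |S| < 10, else cl(S) = E.
Since 9 < 10, cl(A union B) = A union B.
|cl(A union B)| = 9.

9


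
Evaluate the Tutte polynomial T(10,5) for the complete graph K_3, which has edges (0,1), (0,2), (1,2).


T(K_3; x,y) = x^2 + x + y.
T(10,5) = 100 + 10 + 5 = 115.

115


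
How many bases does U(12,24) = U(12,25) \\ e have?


Deleting e from U(12,25) gives U(12,24) since n > r.
Bases of U(12,24) = C(24,12) = 2704156.

2704156


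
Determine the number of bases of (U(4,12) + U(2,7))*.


(M1+M2)* = M1* + M2*.
M1* = U(8,12), bases: C(12,8) = 495.
M2* = U(5,7), bases: C(7,5) = 21.
|B(M*)| = 495 * 21 = 10395.

10395


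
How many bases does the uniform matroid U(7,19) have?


Bases of U(7,19) are all 7-element subsets of the 19-element ground set.
Number of bases = C(19,7).
C(19,7) = 19! / (7! * 12!) = 50388.

50388


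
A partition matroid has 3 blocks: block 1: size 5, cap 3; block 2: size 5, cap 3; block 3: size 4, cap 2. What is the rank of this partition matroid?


Rank of a partition matroid = sum of min(|Si|, ci) for each block.
= min(5,3) + min(5,3) + min(4,2)
= 3 + 3 + 2
= 8.

8


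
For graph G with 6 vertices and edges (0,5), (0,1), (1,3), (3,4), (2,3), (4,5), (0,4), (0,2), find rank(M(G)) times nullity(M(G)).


r(M) = |V| - c = 6 - 1 = 5.
nullity = |E| - r(M) = 8 - 5 = 3.
Product = 5 * 3 = 15.

15


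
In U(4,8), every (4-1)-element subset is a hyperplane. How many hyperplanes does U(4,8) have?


Hyperplanes of U(4,8) are flats of rank 3.
In a uniform matroid, these are exactly the (3)-element subsets.
Count = C(8,3) = (8 * 7 * 6) / (1 * 2 * 3) = 56.

56


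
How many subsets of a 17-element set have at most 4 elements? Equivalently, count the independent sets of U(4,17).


Independent sets of U(4,17) are all subsets of size <= 4.
Count = C(17,0) + C(17,1) + C(17,2) + C(17,3) + C(17,4)
     = 1 + 17 + 136 + 680 + 2380
     = 3214.

3214


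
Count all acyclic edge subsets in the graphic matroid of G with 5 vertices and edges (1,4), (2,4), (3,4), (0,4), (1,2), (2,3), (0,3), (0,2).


An independent set in a graphic matroid is an acyclic edge subset.
G has 5 vertices and 8 edges.
Enumerate all 2^8 = 256 subsets, checking for acyclicity.
Total independent sets = 128.

128


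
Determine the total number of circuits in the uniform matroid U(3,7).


In U(3,7), circuits are the (4)-element subsets.
Any set of 4 elements is dependent, and removing any one element gives
an independent set of size 3, so it is a minimal dependent set.
Number of circuits = C(7,4) = (7 * 6 * 5 * 4) / (1 * 2 * 3 * 4) = 35.

35


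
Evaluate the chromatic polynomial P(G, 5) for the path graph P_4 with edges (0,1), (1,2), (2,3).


P(P_4, k) = k * (k-1)^(3).
P(5) = 5 * 4^3 = 5 * 64 = 320.

320


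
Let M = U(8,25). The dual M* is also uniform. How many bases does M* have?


The dual of U(r,n) is U(n-r, n) = U(17,25).
Bases of U(17,25) are all (17)-element subsets.
|B(M*)| = C(25,17) = 1081575.

1081575


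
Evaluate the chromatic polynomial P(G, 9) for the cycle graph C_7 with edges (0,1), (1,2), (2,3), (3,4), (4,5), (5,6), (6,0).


P(C_7, k) = (k-1)^7 + (-1)^7*(k-1).
P(9) = (8)^7 - 8
= 2097152 - 8 = 2097144.

2097144


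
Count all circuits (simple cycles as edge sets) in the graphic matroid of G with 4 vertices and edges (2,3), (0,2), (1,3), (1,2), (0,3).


A circuit in a graphic matroid = edge set of a simple cycle.
G has 4 vertices and 5 edges.
Enumerating all minimal edge subsets forming cycles...
Total circuits found: 3.

3


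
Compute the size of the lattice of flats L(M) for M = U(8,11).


Flats of U(8,11): every subset of size < 8 is a flat, plus E itself.
Count = C(11,0) + C(11,1) + C(11,2) + C(11,3) + C(11,4) + C(11,5) + C(11,6) + C(11,7) + 1
     = 1 + 11 + 55 + 165 + 330 + 462 + 462 + 330 + 1
     = 1817.

1817


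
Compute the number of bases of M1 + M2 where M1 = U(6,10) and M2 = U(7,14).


Bases of a direct sum M1 + M2: |B| = |B(M1)| * |B(M2)|.
|B(U(6,10))| = C(10,6) = 210.
|B(U(7,14))| = C(14,7) = 3432.
Total bases = 210 * 3432 = 720720.

720720


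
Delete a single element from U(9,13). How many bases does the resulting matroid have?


Deleting e from U(9,13) gives U(9,12) since n > r.
Bases of U(9,12) = C(12,9) = 12! / (9! * 3!) = 220.

220


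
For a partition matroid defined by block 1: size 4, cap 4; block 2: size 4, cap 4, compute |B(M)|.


A basis picks exactly ci elements from block i.
Number of bases = product of C(|Si|, ci).
= C(4,4) * C(4,4)
= 1 * 1
= 1.

1


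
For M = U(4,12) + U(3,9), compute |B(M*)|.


(M1+M2)* = M1* + M2*.
M1* = U(8,12), bases: C(12,8) = 495.
M2* = U(6,9), bases: C(9,6) = 84.
|B(M*)| = 495 * 84 = 41580.

41580


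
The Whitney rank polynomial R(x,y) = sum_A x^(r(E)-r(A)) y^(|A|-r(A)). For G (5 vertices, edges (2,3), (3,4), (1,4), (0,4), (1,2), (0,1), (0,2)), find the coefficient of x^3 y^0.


R(x,y) = sum over A in 2^E of x^(r(E)-r(A)) * y^(|A|-r(A)).
G has 5 vertices, 7 edges. r(E) = 4.
Enumerate all 2^7 = 128 subsets.
Count subsets with r(E)-r(A)=3 and |A|-r(A)=0: 7.

7


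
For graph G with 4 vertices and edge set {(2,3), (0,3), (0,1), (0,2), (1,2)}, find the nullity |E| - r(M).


Cycle rank (nullity) = |E| - r(M) = |E| - (|V| - c).
|E| = 5, |V| = 4, c = 1.
Nullity = 5 - (4 - 1) = 5 - 3 = 2.

2


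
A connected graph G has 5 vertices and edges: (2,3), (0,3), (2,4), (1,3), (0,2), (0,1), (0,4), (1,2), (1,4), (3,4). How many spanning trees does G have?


By Kirchhoff's matrix tree theorem, the number of spanning trees equals
the determinant of any cofactor of the Laplacian matrix L.
G has 5 vertices and 10 edges.
Computing the (4 x 4) cofactor determinant gives 125.

125


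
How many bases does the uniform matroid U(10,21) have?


Bases of U(10,21) are all 10-element subsets of the 21-element ground set.
Number of bases = C(21,10).
C(21,10) = 352716.

352716


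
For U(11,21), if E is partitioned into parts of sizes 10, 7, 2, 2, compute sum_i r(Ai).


r(Ai) = min(|Ai|, 11) for each part.
Sum = min(10,11) + min(7,11) + min(2,11) + min(2,11)
    = 10 + 7 + 2 + 2
    = 21.

21


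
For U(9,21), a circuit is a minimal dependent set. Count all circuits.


In U(9,21), circuits are the (10)-element subsets.
Any set of 10 elements is dependent, and removing any one element gives
an independent set of size 9, so it is a minimal dependent set.
Number of circuits = C(21,10) = 21! / (10! * 11!) = 352716.

352716


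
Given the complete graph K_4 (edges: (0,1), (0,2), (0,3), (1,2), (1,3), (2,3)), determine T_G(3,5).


T(K_4; x,y) = x^3 + 3x^2 + 4xy + 2x + y^3 + 3y^2 + 2y.
Substituting x=3, y=5:
= 27 + 27 + 60 + 6 + 125 + 75 + 10
= 330.

330


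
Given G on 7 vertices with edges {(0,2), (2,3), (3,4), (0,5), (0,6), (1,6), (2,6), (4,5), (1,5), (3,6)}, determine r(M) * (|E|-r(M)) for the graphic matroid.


r(M) = |V| - c = 7 - 1 = 6.
nullity = |E| - r(M) = 10 - 6 = 4.
Product = 6 * 4 = 24.

24


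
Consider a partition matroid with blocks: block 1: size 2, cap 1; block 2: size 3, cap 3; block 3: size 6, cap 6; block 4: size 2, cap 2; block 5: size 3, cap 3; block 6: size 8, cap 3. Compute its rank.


Rank of a partition matroid = sum of min(|Si|, ci) for each block.
= min(2,1) + min(3,3) + min(6,6) + min(2,2) + min(3,3) + min(8,3)
= 1 + 3 + 6 + 2 + 3 + 3
= 18.

18


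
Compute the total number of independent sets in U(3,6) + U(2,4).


For a direct sum, |I(M1+M2)| = |I(M1)| * |I(M2)|.
|I(U(3,6))| = sum C(6,k) for k=0..3 = 42.
|I(U(2,4))| = sum C(4,k) for k=0..2 = 11.
Total = 42 * 11 = 462.

462


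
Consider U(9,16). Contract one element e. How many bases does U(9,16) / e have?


Contracting e from U(9,16) gives U(8,15).
Bases of U(8,15) = C(15,8) = 15! / (8! * 7!) = 6435.

6435


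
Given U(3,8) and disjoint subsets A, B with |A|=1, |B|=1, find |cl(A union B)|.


|A union B| = 1 + 1 = 2 (disjoint).
In U(3,8), cl(S) = S if |S| < 3, else cl(S) = E.
Since 2 < 3, cl(A union B) = A union B.
|cl(A union B)| = 2.

2


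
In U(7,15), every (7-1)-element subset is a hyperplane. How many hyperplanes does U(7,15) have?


Hyperplanes of U(7,15) are flats of rank 6.
In a uniform matroid, these are exactly the (6)-element subsets.
Count = (15 choose 6) = 5005.

5005


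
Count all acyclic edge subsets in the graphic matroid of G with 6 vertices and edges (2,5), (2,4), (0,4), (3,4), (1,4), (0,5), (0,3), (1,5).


An independent set in a graphic matroid is an acyclic edge subset.
G has 6 vertices and 8 edges.
Enumerate all 2^8 = 256 subsets, checking for acyclicity.
Total independent sets = 186.

186


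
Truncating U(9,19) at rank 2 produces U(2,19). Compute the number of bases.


Truncating U(9,19) to rank 2 gives U(2,19).
Bases of U(2,19) are all 2-element subsets of 19 elements.
Number of bases = (19 choose 2) = 171.

171
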